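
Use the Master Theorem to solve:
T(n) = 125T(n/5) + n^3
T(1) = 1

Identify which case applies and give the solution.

a=125, b=5, f(n)=n^3. log_5(125) = 3. Since c=3 = 3, Case 2 applies: T(n) = Θ(n^log_b(a) · log n) = O(n^3 log n).

Answer: O(n^3 log n) - Case 2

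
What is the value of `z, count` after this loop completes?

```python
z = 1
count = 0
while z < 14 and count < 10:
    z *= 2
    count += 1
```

Double until >= 14 or 10 iterations
`z, count` takes the values: (1, 0) → (2, 0) → (2, 1) → (4, 1) → (4, 2) → (8, 2) → (8, 3) → (16, 3) → (16, 4)

Answer: 16, 4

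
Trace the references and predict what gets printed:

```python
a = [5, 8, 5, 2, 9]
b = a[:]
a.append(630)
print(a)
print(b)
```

Key concept: slice [:] creates copy.
Step by step:
`a = [5, 8, 5, 2, 9]` → a = [5, 8, 5, 2, 9]
`b = a[:]` → b = [5, 8, 5, 2, 9]
`a.append(630)` → a = [5, 8, 5, 2, 9, 630]
`print(a)` → prints [5, 8, 5, 2, 9, 630]
`print(b)` → prints [5, 8, 5, 2, 9]

Answer:
[5, 8, 5, 2, 9, 630]
[5, 8, 5, 2, 9]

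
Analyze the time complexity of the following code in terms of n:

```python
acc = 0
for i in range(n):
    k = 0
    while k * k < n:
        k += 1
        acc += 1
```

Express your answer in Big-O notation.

Each loop level contributes: n × √n. Multiplying the contributions gives O(n√n).

Answer: O(n√n)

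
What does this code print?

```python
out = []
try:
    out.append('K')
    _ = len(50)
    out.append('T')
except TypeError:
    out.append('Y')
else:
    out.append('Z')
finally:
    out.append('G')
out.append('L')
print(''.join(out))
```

Execution trace: 'K' (try body) → 'Y' (except TypeError) → 'G' (finally) → 'L' (after the try/except). Output: KYGL

Answer: KYGL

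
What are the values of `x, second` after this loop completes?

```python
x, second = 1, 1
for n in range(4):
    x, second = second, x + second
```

Fibonacci: after 4 iterations
`x, second` takes the values: (1, 1) → (1, 2) → (2, 3) → (3, 5) → (5, 8)

Answer: 5, 8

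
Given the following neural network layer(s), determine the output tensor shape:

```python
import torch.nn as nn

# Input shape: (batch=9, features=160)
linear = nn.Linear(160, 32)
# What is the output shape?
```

Input: (9, 160) -> Output: (9, 32)

Answer: (9, 32)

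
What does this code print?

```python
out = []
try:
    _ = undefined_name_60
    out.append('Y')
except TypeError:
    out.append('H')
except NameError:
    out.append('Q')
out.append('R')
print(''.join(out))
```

Execution trace: 'Q' (except NameError) → 'R' (after the try/except). Output: QR

Answer: QR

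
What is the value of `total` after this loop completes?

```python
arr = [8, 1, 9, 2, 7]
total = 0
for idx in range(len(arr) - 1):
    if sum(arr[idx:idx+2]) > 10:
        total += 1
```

Count windows with sum > 10
`total` takes the values: 0 → 1

Answer: 1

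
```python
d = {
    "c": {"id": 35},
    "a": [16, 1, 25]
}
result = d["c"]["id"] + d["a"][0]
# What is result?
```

Trace:
`d = { ...` → d = {'c': {'id': 35}, 'a': [16, 1, 25]}
`result = d["c"]["id"] + d["a"][0]` → result = 51
So result = 51

Answer: 51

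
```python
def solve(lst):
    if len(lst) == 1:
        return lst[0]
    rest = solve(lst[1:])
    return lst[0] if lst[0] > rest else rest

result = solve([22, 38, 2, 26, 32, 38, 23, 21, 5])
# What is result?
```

Recursive max over [22, 38, 2, 26, 32, 38, 23, 21, 5] = 38

Answer: 38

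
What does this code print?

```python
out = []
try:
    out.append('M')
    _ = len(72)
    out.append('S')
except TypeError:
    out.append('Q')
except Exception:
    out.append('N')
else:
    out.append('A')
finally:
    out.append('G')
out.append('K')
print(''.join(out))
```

Execution trace: 'M' (try body) → 'Q' (except TypeError) → 'G' (finally) → 'K' (after the try/except). Output: MQGK

Answer: MQGK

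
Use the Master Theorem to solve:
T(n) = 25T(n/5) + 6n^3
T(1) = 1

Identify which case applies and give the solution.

a=25, b=5, f(n)=6n^3. log_5(25) = 2. Since c=3 > 2 and the regularity condition holds (25(n/5)^3 = (25/5^3)n^3 with 25/5^3 < 1), Case 3 applies: T(n) = Θ(f(n)) = O(n^3).

Answer: O(n^3) - Case 3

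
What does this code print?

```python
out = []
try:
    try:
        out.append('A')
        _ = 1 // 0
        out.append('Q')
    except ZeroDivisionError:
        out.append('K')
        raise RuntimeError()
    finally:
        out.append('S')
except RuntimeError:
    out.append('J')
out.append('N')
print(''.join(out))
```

Execution trace: 'A' (inner try body) → 'K' (inner except ZeroDivisionError) → 'S' (inner finally) → 'J' (outer except RuntimeError) → 'N' (after the try/except). Output: AKSJN

Answer: AKSJN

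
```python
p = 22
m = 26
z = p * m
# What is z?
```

Trace:
`p = 22` → p = 22
`m = 26` → m = 26
`z = p * m` → z = 572
So z = 572

Answer: 572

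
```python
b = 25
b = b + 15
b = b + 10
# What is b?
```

Trace:
`b = 25` → b = 25
`b = b + 15` → b = 40
`b = b + 10` → b = 50
So b = 50

Answer: 50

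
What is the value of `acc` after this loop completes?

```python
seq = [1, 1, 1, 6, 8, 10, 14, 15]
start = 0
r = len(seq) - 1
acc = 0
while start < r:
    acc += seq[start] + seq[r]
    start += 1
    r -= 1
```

Sum of pairs from ends
`acc` takes the values: 0 → 16 → 31 → 42 → 56

Answer: 56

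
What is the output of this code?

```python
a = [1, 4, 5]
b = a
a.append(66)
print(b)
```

Key concept: basic list aliasing.
Step by step:
`a = [1, 4, 5]` → a = [1, 4, 5]
`b = a` → b = [1, 4, 5] (same object as a)
`a.append(66)` → a = [1, 4, 5, 66] (same object as b); b = [1, 4, 5, 66] (same object as a)
`print(b)` → prints [1, 4, 5, 66]

Answer: [1, 4, 5, 66]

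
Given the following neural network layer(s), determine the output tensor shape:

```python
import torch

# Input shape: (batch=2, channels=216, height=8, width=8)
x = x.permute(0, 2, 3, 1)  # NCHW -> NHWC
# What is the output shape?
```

Input: (2, 216, 8, 8) -> Output: (2, 8, 8, 216)

Answer: (2, 8, 8, 216)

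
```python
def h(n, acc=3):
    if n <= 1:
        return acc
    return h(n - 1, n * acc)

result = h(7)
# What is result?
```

Accumulator trace (n, acc): (7, 3) -> (6, 21) -> (5, 126) -> (4, 630) -> (3, 2520) -> (2, 7560) -> (1, 15120) -> return 15120

Answer: 15120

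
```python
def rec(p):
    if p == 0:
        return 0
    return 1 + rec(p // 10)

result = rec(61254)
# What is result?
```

Count of digits of 61254: 5

Answer: 5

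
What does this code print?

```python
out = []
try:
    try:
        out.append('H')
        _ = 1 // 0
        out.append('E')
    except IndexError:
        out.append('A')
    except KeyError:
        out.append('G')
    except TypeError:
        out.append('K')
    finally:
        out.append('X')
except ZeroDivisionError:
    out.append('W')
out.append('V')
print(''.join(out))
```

Execution trace: 'H' (try body) → 'X' (finally) → 'W' (outer except ZeroDivisionError) → 'V' (after the try/except). Output: HXWV

Answer: HXWV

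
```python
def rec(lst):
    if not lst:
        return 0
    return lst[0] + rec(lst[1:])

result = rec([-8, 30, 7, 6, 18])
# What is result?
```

(-8) + 30 + 7 + 6 + 18 + 0 = 53

Answer: 53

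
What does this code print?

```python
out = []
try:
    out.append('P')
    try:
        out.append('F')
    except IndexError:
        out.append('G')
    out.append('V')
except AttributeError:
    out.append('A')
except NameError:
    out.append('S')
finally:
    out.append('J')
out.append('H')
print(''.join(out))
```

Execution trace: 'P' (try body) → 'F' (inner try body, no exception) → 'V' (try body, no exception) → 'J' (finally) → 'H' (after the try/except). Output: PFVJH

Answer: PFVJH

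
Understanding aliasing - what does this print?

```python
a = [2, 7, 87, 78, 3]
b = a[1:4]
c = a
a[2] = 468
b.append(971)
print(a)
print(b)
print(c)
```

Key concept: slice vs alias.
Step by step:
`a = [2, 7, 87, 78, 3]` → a = [2, 7, 87, 78, 3]
`b = a[1:4]` → b = [7, 87, 78]
`c = a` → c = [2, 7, 87, 78, 3] (same object as a)
`a[2] = 468` → a = [2, 7, 468, 78, 3] (same object as c); c = [2, 7, 468, 78, 3] (same object as a)
`b.append(971)` → b = [7, 87, 78, 971]
`print(a)` → prints [2, 7, 468, 78, 3]
`print(b)` → prints [7, 87, 78, 971]
`print(c)` → prints [2, 7, 468, 78, 3]

Answer:
[2, 7, 468, 78, 3]
[7, 87, 78, 971]
[2, 7, 468, 78, 3]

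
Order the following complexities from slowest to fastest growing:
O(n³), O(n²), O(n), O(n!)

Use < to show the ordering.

Ordered by growth rate: O(n) < O(n²) < O(n³) < O(n!)

Answer: O(n) < O(n²) < O(n³) < O(n!)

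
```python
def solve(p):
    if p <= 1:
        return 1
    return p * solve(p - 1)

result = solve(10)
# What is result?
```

solve(10) = 10 * 9 * 8 * 7 * 6 * 5 * 4 * 3 * 2 * 1 = 3628800

Answer: 3628800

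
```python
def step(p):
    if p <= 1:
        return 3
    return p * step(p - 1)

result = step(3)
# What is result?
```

step(3) = 3 * 2 * 3 = 18

Answer: 18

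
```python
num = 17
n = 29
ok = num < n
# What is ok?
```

Trace:
`num = 17` → num = 17
`n = 29` → n = 29
`ok = num < n` → ok = True
So ok = True

Answer: True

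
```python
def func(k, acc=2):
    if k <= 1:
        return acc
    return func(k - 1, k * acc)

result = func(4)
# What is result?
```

Accumulator trace (n, acc): (4, 2) -> (3, 8) -> (2, 24) -> (1, 48) -> return 48

Answer: 48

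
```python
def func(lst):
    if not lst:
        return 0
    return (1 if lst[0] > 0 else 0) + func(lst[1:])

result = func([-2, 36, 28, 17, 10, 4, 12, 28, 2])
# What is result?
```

Count of positive elements in [-2, 36, 28, 17, 10, 4, 12, 28, 2] = 8

Answer: 8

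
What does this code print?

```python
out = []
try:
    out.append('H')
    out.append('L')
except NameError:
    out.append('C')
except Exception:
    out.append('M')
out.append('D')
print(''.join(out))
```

Execution trace: 'H' (try body) → 'L' (try body, no exception) → 'D' (after the try/except). Output: HLD

Answer: HLD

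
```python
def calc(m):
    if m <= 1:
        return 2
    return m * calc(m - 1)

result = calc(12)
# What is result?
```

calc(12) = 12 * 11 * 10 * 9 * 8 * 7 * 6 * 5 * 4 * 3 * 2 * 2 = 958003200

Answer: 958003200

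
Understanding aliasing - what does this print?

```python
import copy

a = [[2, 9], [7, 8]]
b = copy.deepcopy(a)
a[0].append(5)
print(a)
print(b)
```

Key concept: deep copy is fully independent.
Step by step:
`a = [[2, 9], [7, 8]]` → a = [[2, 9], [7, 8]]
`b = copy.deepcopy(a)` → b = [[2, 9], [7, 8]]
`a[0].append(5)` → a = [[2, 9, 5], [7, 8]]
`print(a)` → prints [[2, 9, 5], [7, 8]]
`print(b)` → prints [[2, 9], [7, 8]]

Answer:
[[2, 9, 5], [7, 8]]
[[2, 9], [7, 8]]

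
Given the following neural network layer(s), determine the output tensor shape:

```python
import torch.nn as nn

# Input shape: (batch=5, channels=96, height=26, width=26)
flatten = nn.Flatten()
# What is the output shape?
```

Input: (5, 96, 26, 26) -> Output: (5, 64896)

Answer: (5, 64896)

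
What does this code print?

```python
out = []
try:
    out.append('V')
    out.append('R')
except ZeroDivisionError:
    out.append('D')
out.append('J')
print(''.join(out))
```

Execution trace: 'V' (try body) → 'R' (try body, no exception) → 'J' (after the try/except). Output: VRJ

Answer: VRJ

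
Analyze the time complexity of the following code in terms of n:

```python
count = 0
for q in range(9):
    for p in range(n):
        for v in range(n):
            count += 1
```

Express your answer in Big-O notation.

Each loop level contributes: 1 × n × n. Multiplying the contributions gives O(n^2).

Answer: O(n^2)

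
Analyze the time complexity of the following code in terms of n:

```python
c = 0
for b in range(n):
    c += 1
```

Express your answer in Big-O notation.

Each loop level contributes: n. Multiplying the contributions gives O(n).

Answer: O(n)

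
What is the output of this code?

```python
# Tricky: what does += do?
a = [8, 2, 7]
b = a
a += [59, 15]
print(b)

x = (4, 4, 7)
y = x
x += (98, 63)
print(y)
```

Key concept: += behavior differs for mutable vs immutable.
Step by step:
`a = [8, 2, 7]` → a = [8, 2, 7]
`b = a` → b = [8, 2, 7] (same object as a)
`a += [59, 15]` → a = [8, 2, 7, 59, 15] (same object as b); b = [8, 2, 7, 59, 15] (same object as a)
`print(b)` → prints [8, 2, 7, 59, 15]
`x = (4, 4, 7)` → x = (4, 4, 7)
`y = x` → y = (4, 4, 7)
`x += (98, 63)` → x = (4, 4, 7, 98, 63)
`print(y)` → prints (4, 4, 7)

Answer:
[8, 2, 7, 59, 15]
(4, 4, 7)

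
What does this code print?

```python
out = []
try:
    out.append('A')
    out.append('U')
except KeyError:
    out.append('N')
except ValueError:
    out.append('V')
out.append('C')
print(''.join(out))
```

Execution trace: 'A' (try body) → 'U' (try body, no exception) → 'C' (after the try/except). Output: AUC

Answer: AUC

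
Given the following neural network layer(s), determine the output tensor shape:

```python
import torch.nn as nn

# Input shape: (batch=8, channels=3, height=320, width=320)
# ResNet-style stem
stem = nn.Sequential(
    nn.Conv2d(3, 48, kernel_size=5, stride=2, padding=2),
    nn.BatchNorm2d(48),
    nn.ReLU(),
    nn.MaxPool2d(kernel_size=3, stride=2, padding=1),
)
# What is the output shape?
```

Input: (8, 3, 320, 320) -> after Conv2d 5x5 stride=2: (8, 48, 160, 160) -> Output: (8, 48, 80, 80)

Answer: (8, 48, 80, 80)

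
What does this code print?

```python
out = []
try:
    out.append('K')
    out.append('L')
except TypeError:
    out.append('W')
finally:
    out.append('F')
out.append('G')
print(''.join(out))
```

Execution trace: 'K' (try body) → 'L' (try body, no exception) → 'F' (finally) → 'G' (after the try/except). Output: KLFG

Answer: KLFG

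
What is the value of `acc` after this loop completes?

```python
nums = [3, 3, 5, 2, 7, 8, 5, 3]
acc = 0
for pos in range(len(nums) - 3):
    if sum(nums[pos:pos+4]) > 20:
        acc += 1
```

Count windows with sum > 20
`acc` takes the values: 0 → 1 → 2 → 3

Answer: 3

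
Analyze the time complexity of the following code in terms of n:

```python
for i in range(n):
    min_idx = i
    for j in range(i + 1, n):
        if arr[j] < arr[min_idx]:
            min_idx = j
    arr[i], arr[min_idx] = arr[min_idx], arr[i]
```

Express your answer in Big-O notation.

This is Selection sort. Time complexity: O(n²).

Answer: O(n²)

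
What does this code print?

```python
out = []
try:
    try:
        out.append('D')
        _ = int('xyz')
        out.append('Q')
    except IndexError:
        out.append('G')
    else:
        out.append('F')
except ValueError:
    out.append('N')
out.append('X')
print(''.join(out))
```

Execution trace: 'D' (inner try body) → 'N' (outer except ValueError) → 'X' (after the try/except). Output: DNX

Answer: DNX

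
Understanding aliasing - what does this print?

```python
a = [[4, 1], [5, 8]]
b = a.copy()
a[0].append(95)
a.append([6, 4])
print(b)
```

Key concept: shallow copy with nested lists.
Step by step:
`a = [[4, 1], [5, 8]]` → a = [[4, 1], [5, 8]]
`b = a.copy()` → b = [[4, 1], [5, 8]]
`a[0].append(95)` → a = [[4, 1, 95], [5, 8]]; b = [[4, 1, 95], [5, 8]]
`a.append([6, 4])` → a = [[4, 1, 95], [5, 8], [6, 4]]
`print(b)` → prints [[4, 1, 95], [5, 8]]

Answer: [[4, 1, 95], [5, 8]]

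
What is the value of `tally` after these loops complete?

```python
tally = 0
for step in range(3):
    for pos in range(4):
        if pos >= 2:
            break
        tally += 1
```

Inner breaks at 2, outer runs 3 times
`tally` takes the values: 0 → 1 → 2 → 3 → 4 → 5 → 6

Answer: 6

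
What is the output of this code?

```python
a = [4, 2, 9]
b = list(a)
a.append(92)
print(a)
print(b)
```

Key concept: list() constructor creates copy.
Step by step:
`a = [4, 2, 9]` → a = [4, 2, 9]
`b = list(a)` → b = [4, 2, 9]
`a.append(92)` → a = [4, 2, 9, 92]
`print(a)` → prints [4, 2, 9, 92]
`print(b)` → prints [4, 2, 9]

Answer:
[4, 2, 9, 92]
[4, 2, 9]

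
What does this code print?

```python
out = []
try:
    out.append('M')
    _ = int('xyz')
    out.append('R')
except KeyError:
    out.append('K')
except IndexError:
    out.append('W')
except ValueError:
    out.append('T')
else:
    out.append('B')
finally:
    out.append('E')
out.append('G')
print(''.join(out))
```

Execution trace: 'M' (try body) → 'T' (except ValueError) → 'E' (finally) → 'G' (after the try/except). Output: MTEG

Answer: MTEG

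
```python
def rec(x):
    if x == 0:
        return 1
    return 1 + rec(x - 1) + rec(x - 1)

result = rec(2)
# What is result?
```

rec(x) = 1 + 2·rec(x-1), rec(0)=1. Closed form: (1+1)·2^2 - 1 = 7.

Answer: 7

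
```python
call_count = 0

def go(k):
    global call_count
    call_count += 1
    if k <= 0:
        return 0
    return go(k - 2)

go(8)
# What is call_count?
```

Linear recursion stepping by 2: 5 calls from k=8 down to ≤0.

Answer: 5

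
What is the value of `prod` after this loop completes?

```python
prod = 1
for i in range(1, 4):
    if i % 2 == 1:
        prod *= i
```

Product of odd numbers 1 to 3
`prod` takes the values: 1 → 3

Answer: 3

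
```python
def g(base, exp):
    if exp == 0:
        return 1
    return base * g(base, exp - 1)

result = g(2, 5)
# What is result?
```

g(2, 5) = 2 * 2 * 2 * 2 * 2 = 32

Answer: 32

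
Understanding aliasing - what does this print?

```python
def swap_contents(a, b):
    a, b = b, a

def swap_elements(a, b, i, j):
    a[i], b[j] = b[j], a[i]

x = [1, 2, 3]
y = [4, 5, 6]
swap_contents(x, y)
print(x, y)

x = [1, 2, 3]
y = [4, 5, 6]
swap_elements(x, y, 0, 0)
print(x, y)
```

Key concept: parameter rebinding vs mutation.
Step by step:
`x = [1, 2, 3]` → x = [1, 2, 3]
`y = [4, 5, 6]` → y = [4, 5, 6]
`swap_contents(x, y)` → no visible change to tracked variables
`print(x, y)` → prints [1, 2, 3] [4, 5, 6]
`x = [1, 2, 3]` → x = [1, 2, 3]
`y = [4, 5, 6]` → y = [4, 5, 6]
`swap_elements(x, y, 0, 0)` → x = [4, 2, 3]; y = [1, 5, 6]
`print(x, y)` → prints [4, 2, 3] [1, 5, 6]

Answer:
[1, 2, 3] [4, 5, 6]
[4, 2, 3] [1, 5, 6]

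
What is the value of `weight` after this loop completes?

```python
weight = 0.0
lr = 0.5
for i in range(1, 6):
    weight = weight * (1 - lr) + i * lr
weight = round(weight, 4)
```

Moving average with lr=0.5
`weight` takes the values: 0.0 → 0.5 → 1.25 → 2.125 → 3.0625 → 4.03125 → 4.0312

Answer: 4.0312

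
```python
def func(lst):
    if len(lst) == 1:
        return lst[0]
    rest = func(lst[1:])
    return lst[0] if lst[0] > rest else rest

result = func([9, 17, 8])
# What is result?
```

Recursive max over [9, 17, 8] = 17

Answer: 17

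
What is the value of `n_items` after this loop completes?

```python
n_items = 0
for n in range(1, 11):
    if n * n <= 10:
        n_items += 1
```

Count numbers where n² ≤ 10
`n_items` takes the values: 0 → 1 → 2 → 3

Answer: 3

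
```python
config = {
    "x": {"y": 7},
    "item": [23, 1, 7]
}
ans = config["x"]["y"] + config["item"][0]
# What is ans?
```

Trace:
`config = { ...` → config = {'x': {'y': 7}, 'item': [23, 1, 7]}
`ans = config["x"]["y"] + config["item"][0]` → ans = 30
So ans = 30

Answer: 30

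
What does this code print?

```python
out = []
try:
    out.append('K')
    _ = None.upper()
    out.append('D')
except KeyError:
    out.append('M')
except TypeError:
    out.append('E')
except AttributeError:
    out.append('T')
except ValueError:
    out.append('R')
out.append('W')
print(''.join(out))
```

Execution trace: 'K' (try body) → 'T' (except AttributeError) → 'W' (after the try/except). Output: KTW

Answer: KTW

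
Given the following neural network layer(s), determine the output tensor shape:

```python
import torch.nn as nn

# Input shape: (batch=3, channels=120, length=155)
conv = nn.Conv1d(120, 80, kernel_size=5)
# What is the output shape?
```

Input: (3, 120, 155) -> Output: (3, 80, 151)

Answer: (3, 80, 151)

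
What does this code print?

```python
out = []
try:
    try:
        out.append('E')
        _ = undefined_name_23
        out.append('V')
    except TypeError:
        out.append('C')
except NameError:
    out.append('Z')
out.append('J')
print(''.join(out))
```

Execution trace: 'E' (try body) → 'Z' (outer except NameError) → 'J' (after the try/except). Output: EZJ

Answer: EZJ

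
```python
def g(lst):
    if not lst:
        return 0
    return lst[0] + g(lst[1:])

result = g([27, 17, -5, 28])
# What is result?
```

27 + 17 + (-5) + 28 + 0 = 67

Answer: 67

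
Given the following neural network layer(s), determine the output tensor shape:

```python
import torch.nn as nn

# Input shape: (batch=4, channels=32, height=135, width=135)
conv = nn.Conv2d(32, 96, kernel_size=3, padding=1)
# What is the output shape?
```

Input: (4, 32, 135, 135) -> Output: (4, 96, 135, 135)

Answer: (4, 96, 135, 135)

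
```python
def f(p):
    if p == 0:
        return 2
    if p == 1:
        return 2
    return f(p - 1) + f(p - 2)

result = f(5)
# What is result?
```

Build up from base cases: f(0)=2, f(1)=2, f(2)=4, f(3)=6, f(4)=10, f(5)=16

Answer: 16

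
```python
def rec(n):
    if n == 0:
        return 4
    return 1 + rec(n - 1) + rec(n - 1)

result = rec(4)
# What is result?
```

rec(n) = 1 + 2·rec(n-1), rec(0)=4. Closed form: (4+1)·2^4 - 1 = 79.

Answer: 79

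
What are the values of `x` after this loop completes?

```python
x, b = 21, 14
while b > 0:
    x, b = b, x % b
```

GCD of 21 and 14
`x` takes the values: 21 → 14 → 7

Answer: 7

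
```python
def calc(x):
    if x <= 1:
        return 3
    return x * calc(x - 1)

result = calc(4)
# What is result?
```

calc(4) = 4 * 3 * 2 * 3 = 72

Answer: 72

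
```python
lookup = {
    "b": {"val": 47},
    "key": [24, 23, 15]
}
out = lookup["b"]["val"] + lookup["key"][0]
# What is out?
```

Trace:
`lookup = { ...` → lookup = {'b': {'val': 47}, 'key': [24, 23, 15]}
`out = lookup["b"]["val"] + lookup["key"][0]` → out = 71
So out = 71

Answer: 71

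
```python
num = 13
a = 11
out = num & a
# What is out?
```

Trace:
`num = 13` → num = 13
`a = 11` → a = 11
`out = num & a` → out = 9
So out = 9

Answer: 9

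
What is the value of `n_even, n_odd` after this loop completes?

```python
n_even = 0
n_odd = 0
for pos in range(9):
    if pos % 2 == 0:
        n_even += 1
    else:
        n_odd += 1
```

Count evens and odds in range(9)
`n_even, n_odd` takes the values: (0, 0) → (1, 0) → (1, 1) → (2, 1) → (2, 2) → (3, 2) → (3, 3) → (4, 3) → (4, 4) → (5, 4)

Answer: 5, 4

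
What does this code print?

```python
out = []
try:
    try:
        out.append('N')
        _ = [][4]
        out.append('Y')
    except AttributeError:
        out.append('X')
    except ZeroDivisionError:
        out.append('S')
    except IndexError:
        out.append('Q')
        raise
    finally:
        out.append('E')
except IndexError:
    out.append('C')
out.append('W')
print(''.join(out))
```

Execution trace: 'N' (inner try body) → 'Q' (inner except IndexError) → 'E' (inner finally) → 'C' (outer except IndexError) → 'W' (after the try/except). Output: NQECW

Answer: NQECW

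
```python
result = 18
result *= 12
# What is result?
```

Trace:
`result = 18` → result = 18
`result *= 12` → result = 216
So result = 216

Answer: 216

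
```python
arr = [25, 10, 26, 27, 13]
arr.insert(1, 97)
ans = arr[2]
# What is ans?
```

Trace:
`arr = [25, 10, 26, 27, 13]` → arr = [25, 10, 26, 27, 13]
`arr.insert(1, 97)` → arr = [25, 97, 10, 26, 27, 13]
`ans = arr[2]` → ans = 10
So ans = 10

Answer: 10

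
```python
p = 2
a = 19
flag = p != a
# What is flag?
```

Trace:
`p = 2` → p = 2
`a = 19` → a = 19
`flag = p != a` → flag = True
So flag = True

Answer: True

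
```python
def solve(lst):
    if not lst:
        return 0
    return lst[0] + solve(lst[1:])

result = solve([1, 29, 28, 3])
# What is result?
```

1 + 29 + 28 + 3 + 0 = 61

Answer: 61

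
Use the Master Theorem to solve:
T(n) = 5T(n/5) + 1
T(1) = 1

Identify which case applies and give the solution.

a=5, b=5, f(n)=1. log_5(5) = 1. Since c=0 < 1, Case 1 applies: T(n) = Θ(n^log_b(a)) = O(n).

Answer: O(n) - Case 1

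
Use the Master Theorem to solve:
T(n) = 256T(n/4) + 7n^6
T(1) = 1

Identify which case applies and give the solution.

a=256, b=4, f(n)=7n^6. log_4(256) = 4. Since c=6 > 4 and the regularity condition holds (256(n/4)^6 = (256/4^6)n^6 with 256/4^6 < 1), Case 3 applies: T(n) = Θ(f(n)) = O(n^6).

Answer: O(n^6) - Case 3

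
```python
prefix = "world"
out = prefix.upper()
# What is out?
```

Trace:
`prefix = "world"` → prefix = 'world'
`out = prefix.upper()` → out = 'WORLD'
So out = 'WORLD'

Answer: 'WORLD'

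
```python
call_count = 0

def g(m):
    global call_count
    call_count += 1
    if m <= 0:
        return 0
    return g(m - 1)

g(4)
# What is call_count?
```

Linear recursion stepping by 1: 5 calls from m=4 down to ≤0.

Answer: 5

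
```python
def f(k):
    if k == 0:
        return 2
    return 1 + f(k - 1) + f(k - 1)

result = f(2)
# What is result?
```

f(k) = 1 + 2·f(k-1), f(0)=2. Closed form: (2+1)·2^2 - 1 = 11.

Answer: 11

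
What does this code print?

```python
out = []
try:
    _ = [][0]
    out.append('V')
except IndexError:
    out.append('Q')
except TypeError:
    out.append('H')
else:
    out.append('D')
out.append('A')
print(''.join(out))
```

Execution trace: 'Q' (except IndexError) → 'A' (after the try/except). Output: QA

Answer: QA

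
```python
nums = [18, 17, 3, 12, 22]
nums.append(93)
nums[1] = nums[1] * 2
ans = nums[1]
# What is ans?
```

Trace:
`nums = [18, 17, 3, 12, 22]` → nums = [18, 17, 3, 12, 22]
`nums.append(93)` → nums = [18, 17, 3, 12, 22, 93]
`nums[1] = nums[1] * 2` → nums = [18, 34, 3, 12, 22, 93]
`ans = nums[1]` → ans = 34
So ans = 34

Answer: 34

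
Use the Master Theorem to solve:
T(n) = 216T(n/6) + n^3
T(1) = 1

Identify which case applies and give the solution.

a=216, b=6, f(n)=n^3. log_6(216) = 3. Since c=3 = 3, Case 2 applies: T(n) = Θ(n^log_b(a) · log n) = O(n^3 log n).

Answer: O(n^3 log n) - Case 2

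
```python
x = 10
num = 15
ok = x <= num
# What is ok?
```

Trace:
`x = 10` → x = 10
`num = 15` → num = 15
`ok = x <= num` → ok = True
So ok = True

Answer: True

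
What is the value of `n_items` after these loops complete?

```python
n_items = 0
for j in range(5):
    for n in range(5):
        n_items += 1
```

5 * 5 = 25
`n_items` takes the values: 0 → 1 → 2 → 3 → 4 → 5 → 6 → 7 → 8 → 9 → 10 → 11 → 12 → 13 → 14 → 15 → 16 → 17 → 18 → 19 → 20 → 21 → 22 → 23 → 24 → 25

Answer: 25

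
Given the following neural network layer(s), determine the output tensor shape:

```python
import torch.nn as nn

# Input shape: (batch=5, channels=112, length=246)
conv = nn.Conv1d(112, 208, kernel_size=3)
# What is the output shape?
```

Input: (5, 112, 246) -> Output: (5, 208, 244)

Answer: (5, 208, 244)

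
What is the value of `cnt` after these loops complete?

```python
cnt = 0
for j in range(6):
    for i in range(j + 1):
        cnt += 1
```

Triangle: 1 + 2 + ... + 6
`cnt` takes the values: 0 → 1 → 2 → 3 → 4 → 5 → 6 → 7 → 8 → 9 → 10 → 11 → 12 → 13 → 14 → 15 → 16 → 17 → 18 → 19 → 20 → 21

Answer: 21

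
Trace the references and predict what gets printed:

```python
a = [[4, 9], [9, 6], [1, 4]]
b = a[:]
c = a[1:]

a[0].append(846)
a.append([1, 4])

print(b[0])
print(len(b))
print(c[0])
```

Key concept: slice with nested mutation.
Step by step:
`a = [[4, 9], [9, 6], [1, 4]]` → a = [[4, 9], [9, 6], [1, 4]]
`b = a[:]` → b = [[4, 9], [9, 6], [1, 4]]
`c = a[1:]` → c = [[9, 6], [1, 4]]
`a[0].append(846)` → a = [[4, 9, 846], [9, 6], [1, 4]]; b = [[4, 9, 846], [9, 6], [1, 4]]
`a.append([1, 4])` → a = [[4, 9, 846], [9, 6], [1, 4], [1, 4]]
`print(b[0])` → prints [4, 9, 846]
`print(len(b))` → prints 3
`print(c[0])` → prints [9, 6]

Answer:
[4, 9, 846]
3
[9, 6]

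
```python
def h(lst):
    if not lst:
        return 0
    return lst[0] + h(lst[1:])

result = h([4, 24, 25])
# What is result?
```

4 + 24 + 25 + 0 = 53

Answer: 53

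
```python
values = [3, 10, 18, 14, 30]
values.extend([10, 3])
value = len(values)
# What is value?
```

Trace:
`values = [3, 10, 18, 14, 30]` → values = [3, 10, 18, 14, 30]
`values.extend([10, 3])` → values = [3, 10, 18, 14, 30, 10, 3]
`value = len(values)` → value = 7
So value = 7

Answer: 7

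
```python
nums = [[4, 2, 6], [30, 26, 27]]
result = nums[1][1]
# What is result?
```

Trace:
`nums = [[4, 2, 6], [30, 26, 27]]` → nums = [[4, 2, 6], [30, 26, 27]]
`result = nums[1][1]` → result = 26
So result = 26

Answer: 26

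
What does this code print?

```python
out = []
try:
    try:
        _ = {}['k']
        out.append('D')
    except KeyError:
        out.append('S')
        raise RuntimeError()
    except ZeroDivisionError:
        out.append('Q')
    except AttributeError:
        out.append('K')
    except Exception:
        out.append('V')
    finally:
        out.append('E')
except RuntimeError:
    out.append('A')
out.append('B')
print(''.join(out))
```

Execution trace: 'S' (inner except KeyError) → 'E' (inner finally) → 'A' (outer except RuntimeError) → 'B' (after the try/except). Output: SEAB

Answer: SEAB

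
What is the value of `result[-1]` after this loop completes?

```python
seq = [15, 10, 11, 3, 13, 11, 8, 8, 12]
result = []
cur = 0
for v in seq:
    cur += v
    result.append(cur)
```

Cumulative sum ends at 91
`result` takes the values: [] → [15] → [15, 25] → [15, 25, 36] → [15, 25, 36, 39] → [15, 25, 36, 39, 52] → [15, 25, 36, 39, 52, 63] → [15, 25, 36, 39, 52, 63, 71] → [15, 25, 36, 39, 52, 63, 71, 79] → [15, 25, 36, 39, 52, 63, 71, 79, 91]
So `result[-1]` = 91

Answer: 91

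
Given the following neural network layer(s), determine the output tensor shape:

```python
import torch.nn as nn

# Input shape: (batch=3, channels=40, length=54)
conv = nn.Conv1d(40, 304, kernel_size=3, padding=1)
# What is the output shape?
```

Input: (3, 40, 54) -> Output: (3, 304, 54)

Answer: (3, 304, 54)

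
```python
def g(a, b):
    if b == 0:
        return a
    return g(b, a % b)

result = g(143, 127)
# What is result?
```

g(143, 127) -> g(127, 16) -> g(16, 15) -> g(15, 1) -> g(1, 0) -> 1

Answer: 1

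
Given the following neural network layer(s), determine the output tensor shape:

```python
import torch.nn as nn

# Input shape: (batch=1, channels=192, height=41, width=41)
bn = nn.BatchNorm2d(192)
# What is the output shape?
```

Input: (1, 192, 41, 41) -> Output: (1, 192, 41, 41)

Answer: (1, 192, 41, 41)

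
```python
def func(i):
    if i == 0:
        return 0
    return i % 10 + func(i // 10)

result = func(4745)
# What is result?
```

Sum of digits of 4745: 5 + 4 + 7 + 4 = 20

Answer: 20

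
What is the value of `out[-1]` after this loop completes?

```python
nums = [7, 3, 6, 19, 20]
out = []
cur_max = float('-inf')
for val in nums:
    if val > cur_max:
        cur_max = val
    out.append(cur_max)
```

Running max ends at 20
`out` takes the values: [] → [7] → [7, 7] → [7, 7, 7] → [7, 7, 7, 19] → [7, 7, 7, 19, 20]
So `out[-1]` = 20

Answer: 20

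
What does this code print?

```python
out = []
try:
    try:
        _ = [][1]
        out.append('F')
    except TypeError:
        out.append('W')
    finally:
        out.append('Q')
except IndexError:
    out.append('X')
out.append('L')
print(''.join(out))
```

Execution trace: 'Q' (finally) → 'X' (outer except IndexError) → 'L' (after the try/except). Output: QXL

Answer: QXL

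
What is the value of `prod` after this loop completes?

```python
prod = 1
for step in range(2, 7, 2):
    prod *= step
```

Product of even numbers 2 to 6
`prod` takes the values: 1 → 2 → 8 → 48

Answer: 48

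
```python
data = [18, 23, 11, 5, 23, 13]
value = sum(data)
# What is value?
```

Trace:
`data = [18, 23, 11, 5, 23, 13]` → data = [18, 23, 11, 5, 23, 13]
`value = sum(data)` → value = 93
So value = 93

Answer: 93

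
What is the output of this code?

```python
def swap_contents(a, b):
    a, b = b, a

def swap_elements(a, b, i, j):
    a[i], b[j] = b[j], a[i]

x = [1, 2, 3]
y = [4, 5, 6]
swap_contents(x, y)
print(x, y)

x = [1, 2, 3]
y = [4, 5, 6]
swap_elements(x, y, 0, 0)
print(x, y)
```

Key concept: parameter rebinding vs mutation.
Step by step:
`x = [1, 2, 3]` → x = [1, 2, 3]
`y = [4, 5, 6]` → y = [4, 5, 6]
`swap_contents(x, y)` → no visible change to tracked variables
`print(x, y)` → prints [1, 2, 3] [4, 5, 6]
`x = [1, 2, 3]` → x = [1, 2, 3]
`y = [4, 5, 6]` → y = [4, 5, 6]
`swap_elements(x, y, 0, 0)` → x = [4, 2, 3]; y = [1, 5, 6]
`print(x, y)` → prints [4, 2, 3] [1, 5, 6]

Answer:
[1, 2, 3] [4, 5, 6]
[4, 2, 3] [1, 5, 6]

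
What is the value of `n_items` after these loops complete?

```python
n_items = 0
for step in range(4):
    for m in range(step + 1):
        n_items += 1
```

Triangle: 1 + 2 + ... + 4
`n_items` takes the values: 0 → 1 → 2 → 3 → 4 → 5 → 6 → 7 → 8 → 9 → 10

Answer: 10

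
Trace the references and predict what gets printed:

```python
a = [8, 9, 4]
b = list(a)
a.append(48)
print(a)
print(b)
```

Key concept: list() constructor creates copy.
Step by step:
`a = [8, 9, 4]` → a = [8, 9, 4]
`b = list(a)` → b = [8, 9, 4]
`a.append(48)` → a = [8, 9, 4, 48]
`print(a)` → prints [8, 9, 4, 48]
`print(b)` → prints [8, 9, 4]

Answer:
[8, 9, 4, 48]
[8, 9, 4]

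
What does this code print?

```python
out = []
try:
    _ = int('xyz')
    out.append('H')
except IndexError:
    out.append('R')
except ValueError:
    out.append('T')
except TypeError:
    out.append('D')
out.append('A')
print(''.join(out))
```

Execution trace: 'T' (except ValueError) → 'A' (after the try/except). Output: TA

Answer: TA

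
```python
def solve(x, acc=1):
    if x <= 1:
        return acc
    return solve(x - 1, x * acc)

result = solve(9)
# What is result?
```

Accumulator trace (n, acc): (9, 1) -> (8, 9) -> (7, 72) -> (6, 504) -> (5, 3024) -> (4, 15120) -> (3, 60480) -> (2, 181440) -> (1, 362880) -> return 362880

Answer: 362880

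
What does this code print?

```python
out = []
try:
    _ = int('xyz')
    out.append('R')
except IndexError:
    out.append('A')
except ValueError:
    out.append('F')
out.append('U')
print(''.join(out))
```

Execution trace: 'F' (except ValueError) → 'U' (after the try/except). Output: FU

Answer: FU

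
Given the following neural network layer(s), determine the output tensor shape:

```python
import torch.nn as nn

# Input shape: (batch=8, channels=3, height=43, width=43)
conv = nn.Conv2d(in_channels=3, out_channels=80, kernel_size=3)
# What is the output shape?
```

Input: (8, 3, 43, 43) -> Output: (8, 80, 41, 41)

Answer: (8, 80, 41, 41)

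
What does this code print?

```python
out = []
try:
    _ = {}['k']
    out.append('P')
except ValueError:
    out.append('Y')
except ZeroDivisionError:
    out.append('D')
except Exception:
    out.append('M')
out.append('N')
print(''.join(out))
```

Execution trace: 'M' (except Exception) → 'N' (after the try/except). Output: MN

Answer: MN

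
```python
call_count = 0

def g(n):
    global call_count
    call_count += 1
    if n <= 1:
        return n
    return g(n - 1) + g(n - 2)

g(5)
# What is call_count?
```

Calls(n) = 1 + Calls(n-1) + Calls(n-2); Calls(0)=Calls(1)=1. For n=5 this gives 15.

Answer: 15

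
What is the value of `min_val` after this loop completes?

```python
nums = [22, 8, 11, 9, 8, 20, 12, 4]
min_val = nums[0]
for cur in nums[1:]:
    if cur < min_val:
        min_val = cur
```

Minimum of [22, 8, 11, 9, 8, 20, 12, 4]
`min_val` takes the values: 22 → 8 → 4

Answer: 4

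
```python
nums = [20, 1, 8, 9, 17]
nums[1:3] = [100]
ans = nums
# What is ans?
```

Trace:
`nums = [20, 1, 8, 9, 17]` → nums = [20, 1, 8, 9, 17]
`nums[1:3] = [100]` → nums = [20, 100, 9, 17]
`ans = nums` → ans = [20, 100, 9, 17]
So ans = [20, 100, 9, 17]

Answer: [20, 100, 9, 17]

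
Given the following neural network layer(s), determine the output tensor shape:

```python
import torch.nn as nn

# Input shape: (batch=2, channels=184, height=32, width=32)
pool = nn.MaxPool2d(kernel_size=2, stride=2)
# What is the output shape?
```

Input: (2, 184, 32, 32) -> Output: (2, 184, 16, 16)

Answer: (2, 184, 16, 16)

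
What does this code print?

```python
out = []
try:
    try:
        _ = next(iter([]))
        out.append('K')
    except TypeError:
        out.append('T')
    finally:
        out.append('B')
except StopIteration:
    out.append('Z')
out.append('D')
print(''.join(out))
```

Execution trace: 'B' (finally) → 'Z' (outer except StopIteration) → 'D' (after the try/except). Output: BZD

Answer: BZD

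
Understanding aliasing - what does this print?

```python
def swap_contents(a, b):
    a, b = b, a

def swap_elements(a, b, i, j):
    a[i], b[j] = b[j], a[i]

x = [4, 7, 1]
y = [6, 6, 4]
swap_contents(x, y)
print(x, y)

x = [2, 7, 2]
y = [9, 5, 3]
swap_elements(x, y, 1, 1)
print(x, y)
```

Key concept: parameter rebinding vs mutation.
Step by step:
`x = [4, 7, 1]` → x = [4, 7, 1]
`y = [6, 6, 4]` → y = [6, 6, 4]
`swap_contents(x, y)` → no visible change to tracked variables
`print(x, y)` → prints [4, 7, 1] [6, 6, 4]
`x = [2, 7, 2]` → x = [2, 7, 2]
`y = [9, 5, 3]` → y = [9, 5, 3]
`swap_elements(x, y, 1, 1)` → x = [2, 5, 2]; y = [9, 7, 3]
`print(x, y)` → prints [2, 5, 2] [9, 7, 3]

Answer:
[4, 7, 1] [6, 6, 4]
[2, 5, 2] [9, 7, 3]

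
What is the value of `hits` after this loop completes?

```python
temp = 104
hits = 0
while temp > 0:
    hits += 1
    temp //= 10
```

Count digits by repeated division by 10
`hits` takes the values: 0 → 1 → 2 → 3

Answer: 3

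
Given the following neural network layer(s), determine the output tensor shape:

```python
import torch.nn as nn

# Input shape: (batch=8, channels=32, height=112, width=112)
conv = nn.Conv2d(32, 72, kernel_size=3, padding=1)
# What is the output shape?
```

Input: (8, 32, 112, 112) -> Output: (8, 72, 112, 112)

Answer: (8, 72, 112, 112)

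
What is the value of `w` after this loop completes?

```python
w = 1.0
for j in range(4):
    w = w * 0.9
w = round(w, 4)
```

Exponential decay: 1.0 * 0.9^4
`w` takes the values: 1.0 → 0.9 → 0.81 → 0.729 → 0.6561

Answer: 0.6561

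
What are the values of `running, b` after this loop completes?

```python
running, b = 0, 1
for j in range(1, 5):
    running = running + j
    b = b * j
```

Sum and factorial of 1 to 4
`running, b` takes the values: (0, 1) → (1, 1) → (3, 1) → (3, 2) → (6, 2) → (6, 6) → (10, 6) → (10, 24)

Answer: 10, 24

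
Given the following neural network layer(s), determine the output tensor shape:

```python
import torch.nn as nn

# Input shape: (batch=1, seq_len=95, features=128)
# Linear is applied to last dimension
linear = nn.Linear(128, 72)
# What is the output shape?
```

Input: (1, 95, 128) -> Output: (1, 95, 72)

Answer: (1, 95, 72)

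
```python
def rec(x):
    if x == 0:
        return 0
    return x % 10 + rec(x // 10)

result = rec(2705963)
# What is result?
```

Sum of digits of 2705963: 3 + 6 + 9 + 5 + 0 + 7 + 2 = 32

Answer: 32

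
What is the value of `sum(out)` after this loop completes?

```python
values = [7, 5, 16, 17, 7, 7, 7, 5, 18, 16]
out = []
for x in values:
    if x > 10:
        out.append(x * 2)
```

Sum of doubled values > 10
`out` takes the values: [] → [32] → [32, 34] → [32, 34, 36] → [32, 34, 36, 32]
So `sum(out)` = 134

Answer: 134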